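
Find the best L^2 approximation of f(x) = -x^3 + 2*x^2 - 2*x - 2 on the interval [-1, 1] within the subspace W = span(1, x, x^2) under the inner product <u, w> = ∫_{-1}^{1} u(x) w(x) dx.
g(x) = 2*x^2 - 13*x/5 - 2

The best approximation g ∈ W is the orthogonal projection of f onto W. Writing g = a_0 + a_1 x + a_2 x^2, the coefficients solve the normal equations G · a = b where
  G_{ij} = <φ_i, φ_j> and b_i = <f, φ_i>, with φ_0 = 1, φ_1 = x, φ_2 = x^2.
G =
  [2, 0, 2/3]
  [0, 2/3, 0]
  [2/3, 0, 2/5],
b = (-8/3, -26/15, -8/15).
Solving gives a_0 = -2, a_1 = -13/5, a_2 = 2, so
  g(x) = 2*x^2 - 13*x/5 - 2.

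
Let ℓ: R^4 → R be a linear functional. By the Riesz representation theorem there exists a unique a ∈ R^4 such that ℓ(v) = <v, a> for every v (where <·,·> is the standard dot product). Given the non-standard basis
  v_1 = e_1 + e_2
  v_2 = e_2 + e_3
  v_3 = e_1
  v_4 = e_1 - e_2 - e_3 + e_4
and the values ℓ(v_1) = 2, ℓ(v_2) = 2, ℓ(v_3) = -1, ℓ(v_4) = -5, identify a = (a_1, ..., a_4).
a = (-1, 3, -1, -2)

Write a = (a_1, ..., a_4) in the standard basis. For each basis vector v_i, ℓ(v_i) = <v_i, a> is a linear equation in the a_j's. Collect the n equations into a matrix system V a = ℓ, where row i of V is v_i (expressed in the standard basis). Since V is invertible (lower-triangular with 1s on the diagonal, up to permutation), solve by back-substitution:
  V =
[[1, 1, 0, 0],
 [0, 1, 1, 0],
 [1, 0, 0, 0],
 [1, -1, -1, 1]]
  V a = (2, 2, -1, -5)
Solving gives a = (-1, 3, -1, -2).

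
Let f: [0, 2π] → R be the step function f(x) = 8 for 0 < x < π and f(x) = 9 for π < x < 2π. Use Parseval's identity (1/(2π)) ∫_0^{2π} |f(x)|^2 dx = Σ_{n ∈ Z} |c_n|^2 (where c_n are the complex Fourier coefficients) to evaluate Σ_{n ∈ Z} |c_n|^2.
Σ |c_n|^2 = 145/2

Parseval equates the L^2 energy of f (normalised by 1/(2π)) with the ℓ^2 sum of its Fourier coefficients: (1/(2π)) ∫_0^{2π} |f|^2 = Σ |c_n|^2.
Compute the left side: (1/(2π)) [∫_0^π 8^2 dx + ∫_π^{2π} 9^2 dx] = (1/(2π)) · (64π + 81π) = (64 + 81)/2 = 145/2.
So Σ_{n ∈ Z} |c_n|^2 = 145/2.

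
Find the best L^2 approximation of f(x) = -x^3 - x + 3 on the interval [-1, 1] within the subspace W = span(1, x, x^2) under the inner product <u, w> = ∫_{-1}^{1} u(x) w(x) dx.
g(x) = 3 - 8*x/5

The best approximation g ∈ W is the orthogonal projection of f onto W. Writing g = a_0 + a_1 x + a_2 x^2, the coefficients solve the normal equations G · a = b where
  G_{ij} = <φ_i, φ_j> and b_i = <f, φ_i>, with φ_0 = 1, φ_1 = x, φ_2 = x^2.
G =
  [2, 0, 2/3]
  [0, 2/3, 0]
  [2/3, 0, 2/5],
b = (6, -16/15, 2).
Solving gives a_0 = 3, a_1 = -8/5, a_2 = 0, so
  g(x) = 3 - 8*x/5.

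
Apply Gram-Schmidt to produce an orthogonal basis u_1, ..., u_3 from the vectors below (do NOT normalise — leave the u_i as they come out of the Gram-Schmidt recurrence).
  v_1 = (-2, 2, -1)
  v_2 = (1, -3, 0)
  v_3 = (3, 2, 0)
Orthogonal basis:
  u_1 = (-2, 2, -1)
  u_2 = (-7/9, -11/9, -8/9)
  u_3 = (33/26, 11/26, -22/13)

Apply the Gram-Schmidt recurrence
  u_1 = v_1
  u_i = v_i − Σ_{j<i} ((v_i · u_j) / (u_j · u_j)) · u_j.

Step by step this gives:
  u_1 = (-2, 2, -1)
  u_2 = (-7/9, -11/9, -8/9)
  u_3 = (33/26, 11/26, -22/13)

Orthogonality check:
  u_2 · u_1 = 0 (should be 0)
  u_3 · u_1 = 0 (should be 0)
  u_3 · u_2 = 0 (should be 0)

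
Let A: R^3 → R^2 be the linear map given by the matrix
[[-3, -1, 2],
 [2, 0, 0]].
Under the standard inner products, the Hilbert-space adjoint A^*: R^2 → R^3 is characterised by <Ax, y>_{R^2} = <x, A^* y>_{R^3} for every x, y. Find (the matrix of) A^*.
A^* = A^T =
[[-3, 2],
 [-1, 0],
 [2, 0]]

For real matrices with standard dot products, the defining identity <Ax, y> = <x, A^* y> gives (Ax)^T y = x^T (A^*) y, i.e. x^T A^T y = x^T (A^*) y. Since this holds for all x, y, we must have A^* = A^T. Therefore
A^* =
[[-3, 2],
 [-1, 0],
 [2, 0]].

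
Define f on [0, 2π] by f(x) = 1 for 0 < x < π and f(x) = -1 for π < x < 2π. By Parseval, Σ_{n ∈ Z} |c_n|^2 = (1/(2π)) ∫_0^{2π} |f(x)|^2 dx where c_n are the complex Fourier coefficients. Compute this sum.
Σ |c_n|^2 = 1

Parseval equates the L^2 energy of f (normalised by 1/(2π)) with the ℓ^2 sum of its Fourier coefficients: (1/(2π)) ∫_0^{2π} |f|^2 = Σ |c_n|^2.
Compute the left side: (1/(2π)) [∫_0^π 1^2 dx + ∫_π^{2π} (-1)^2 dx] = (1/(2π)) · (1π + 1π) = (1 + 1)/2 = 1.
So Σ_{n ∈ Z} |c_n|^2 = 1.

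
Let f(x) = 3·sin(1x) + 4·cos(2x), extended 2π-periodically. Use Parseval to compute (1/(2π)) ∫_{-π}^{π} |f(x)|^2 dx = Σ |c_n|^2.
Σ |c_n|^2 = 25/2

Expand |f|^2 and use orthogonality of {sin(nx), cos(mx)} on [-π, π]:
  ∫_{-π}^{π} sin(nx)^2 dx = π, ∫ cos(mx)^2 dx = π, and cross terms integrate to 0.
So ∫_{-π}^{π} f(x)^2 dx = 3^2 · π + 4^2 · π = (9 + 16)π.
Divide by 2π: (9 + 16)/2 = 25/2.
By Parseval, this equals Σ |c_n|^2.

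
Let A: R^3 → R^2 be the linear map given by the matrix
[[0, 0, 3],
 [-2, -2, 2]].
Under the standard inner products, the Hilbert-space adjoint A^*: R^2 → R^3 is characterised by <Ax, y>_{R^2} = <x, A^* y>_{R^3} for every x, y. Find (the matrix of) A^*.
A^* = A^T =
[[0, -2],
 [0, -2],
 [3, 2]]

For real matrices with standard dot products, the defining identity <Ax, y> = <x, A^* y> gives (Ax)^T y = x^T (A^*) y, i.e. x^T A^T y = x^T (A^*) y. Since this holds for all x, y, we must have A^* = A^T. Therefore
A^* =
[[0, -2],
 [0, -2],
 [3, 2]].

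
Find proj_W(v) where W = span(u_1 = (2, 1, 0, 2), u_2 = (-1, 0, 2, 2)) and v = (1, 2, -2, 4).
proj_W(v) = (201/77, 102/77, 6/77, 30/11)

Set up U = [u_1 | ... | u_2] ∈ R^(4×2). The projector onto W = col(U) is P = U (U^T U)^(-1) U^T.
Compute U^T U =
  [9, 2]
  [2, 9],
and U^T v = (12, 3).
Solve U^T U · c = U^T v for the coefficients: c = (102/77, 3/77). The projection is proj_W(v) = U c.
Check: (v - proj_W(v)) · u_1 = 0  (should be 0).
Check: (v - proj_W(v)) · u_2 = 0  (should be 0).
Result: proj_W(v) = (201/77, 102/77, 6/77, 30/11).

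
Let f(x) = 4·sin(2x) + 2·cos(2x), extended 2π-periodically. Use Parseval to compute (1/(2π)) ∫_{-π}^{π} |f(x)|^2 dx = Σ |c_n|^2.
Σ |c_n|^2 = 10

Expand |f|^2 and use orthogonality of {sin(nx), cos(mx)} on [-π, π]:
  ∫_{-π}^{π} sin(nx)^2 dx = π, ∫ cos(mx)^2 dx = π, and cross terms integrate to 0.
So ∫_{-π}^{π} f(x)^2 dx = 4^2 · π + 2^2 · π = (16 + 4)π.
Divide by 2π: (16 + 4)/2 = 10.
By Parseval, this equals Σ |c_n|^2.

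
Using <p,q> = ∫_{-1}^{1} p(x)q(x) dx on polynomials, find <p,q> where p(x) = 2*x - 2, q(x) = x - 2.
<p,q> = 28/3

Expand the product: p(x)·q(x) = 2*x^2 - 6*x + 4.
∫_{-1}^{1} of each monomial x^k gives [2/(k+1) if k even, 0 if k odd]. Integrating term-by-term (or equivalently evaluating the antiderivative F(x) = 2*x^3/3 - 3*x^2 + 4*x at the endpoints):
  F(1) − F(−1) = 5/3 − (-23/3) = 28/3.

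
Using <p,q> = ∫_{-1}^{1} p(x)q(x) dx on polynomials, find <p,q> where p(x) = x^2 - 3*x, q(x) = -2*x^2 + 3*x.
<p,q> = -34/5

Expand the product: p(x)·q(x) = -2*x^4 + 9*x^3 - 9*x^2.
∫_{-1}^{1} of each monomial x^k gives [2/(k+1) if k even, 0 if k odd]. Integrating term-by-term (or equivalently evaluating the antiderivative F(x) = -2*x^5/5 + 9*x^4/4 - 3*x^3 at the endpoints):
  F(1) − F(−1) = -23/20 − (113/20) = -34/5.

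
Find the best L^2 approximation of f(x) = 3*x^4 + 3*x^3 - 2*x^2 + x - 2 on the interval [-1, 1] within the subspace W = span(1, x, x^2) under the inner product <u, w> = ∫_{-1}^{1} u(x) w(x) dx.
g(x) = 4*x^2/7 + 14*x/5 - 79/35

The best approximation g ∈ W is the orthogonal projection of f onto W. Writing g = a_0 + a_1 x + a_2 x^2, the coefficients solve the normal equations G · a = b where
  G_{ij} = <φ_i, φ_j> and b_i = <f, φ_i>, with φ_0 = 1, φ_1 = x, φ_2 = x^2.
G =
  [2, 0, 2/3]
  [0, 2/3, 0]
  [2/3, 0, 2/5],
b = (-62/15, 28/15, -134/105).
Solving gives a_0 = -79/35, a_1 = 14/5, a_2 = 4/7, so
  g(x) = 4*x^2/7 + 14*x/5 - 79/35.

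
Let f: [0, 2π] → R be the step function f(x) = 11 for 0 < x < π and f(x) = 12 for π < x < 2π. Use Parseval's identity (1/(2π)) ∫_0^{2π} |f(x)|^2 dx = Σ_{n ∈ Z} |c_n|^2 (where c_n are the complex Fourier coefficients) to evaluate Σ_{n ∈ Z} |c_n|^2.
Σ |c_n|^2 = 265/2

Parseval equates the L^2 energy of f (normalised by 1/(2π)) with the ℓ^2 sum of its Fourier coefficients: (1/(2π)) ∫_0^{2π} |f|^2 = Σ |c_n|^2.
Compute the left side: (1/(2π)) [∫_0^π 11^2 dx + ∫_π^{2π} 12^2 dx] = (1/(2π)) · (121π + 144π) = (121 + 144)/2 = 265/2.
So Σ_{n ∈ Z} |c_n|^2 = 265/2.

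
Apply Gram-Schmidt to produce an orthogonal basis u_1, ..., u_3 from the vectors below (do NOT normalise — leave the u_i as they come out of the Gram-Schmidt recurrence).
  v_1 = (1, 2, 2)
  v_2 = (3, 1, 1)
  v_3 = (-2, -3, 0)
Orthogonal basis:
  u_1 = (1, 2, 2)
  u_2 = (20/9, -5/9, -5/9)
  u_3 = (0, -3/2, 3/2)

Apply the Gram-Schmidt recurrence
  u_1 = v_1
  u_i = v_i − Σ_{j<i} ((v_i · u_j) / (u_j · u_j)) · u_j.

Step by step this gives:
  u_1 = (1, 2, 2)
  u_2 = (20/9, -5/9, -5/9)
  u_3 = (0, -3/2, 3/2)

Orthogonality check:
  u_2 · u_1 = 0 (should be 0)
  u_3 · u_1 = 0 (should be 0)
  u_3 · u_2 = 0 (should be 0)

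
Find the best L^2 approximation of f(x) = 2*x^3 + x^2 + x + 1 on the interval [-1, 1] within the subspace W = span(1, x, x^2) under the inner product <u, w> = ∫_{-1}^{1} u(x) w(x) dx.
g(x) = x^2 + 11*x/5 + 1

The best approximation g ∈ W is the orthogonal projection of f onto W. Writing g = a_0 + a_1 x + a_2 x^2, the coefficients solve the normal equations G · a = b where
  G_{ij} = <φ_i, φ_j> and b_i = <f, φ_i>, with φ_0 = 1, φ_1 = x, φ_2 = x^2.
G =
  [2, 0, 2/3]
  [0, 2/3, 0]
  [2/3, 0, 2/5],
b = (8/3, 22/15, 16/15).
Solving gives a_0 = 1, a_1 = 11/5, a_2 = 1, so
  g(x) = x^2 + 11*x/5 + 1.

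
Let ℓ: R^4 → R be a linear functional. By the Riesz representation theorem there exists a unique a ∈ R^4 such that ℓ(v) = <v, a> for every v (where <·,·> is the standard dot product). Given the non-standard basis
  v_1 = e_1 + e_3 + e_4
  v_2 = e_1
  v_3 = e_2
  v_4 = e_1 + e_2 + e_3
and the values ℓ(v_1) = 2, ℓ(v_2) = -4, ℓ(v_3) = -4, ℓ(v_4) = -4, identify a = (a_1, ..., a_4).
a = (-4, -4, 4, 2)

Write a = (a_1, ..., a_4) in the standard basis. For each basis vector v_i, ℓ(v_i) = <v_i, a> is a linear equation in the a_j's. Collect the n equations into a matrix system V a = ℓ, where row i of V is v_i (expressed in the standard basis). Since V is invertible (lower-triangular with 1s on the diagonal, up to permutation), solve by back-substitution:
  V =
[[1, 0, 1, 1],
 [1, 0, 0, 0],
 [0, 1, 0, 0],
 [1, 1, 1, 0]]
  V a = (2, -4, -4, -4)
Solving gives a = (-4, -4, 4, 2).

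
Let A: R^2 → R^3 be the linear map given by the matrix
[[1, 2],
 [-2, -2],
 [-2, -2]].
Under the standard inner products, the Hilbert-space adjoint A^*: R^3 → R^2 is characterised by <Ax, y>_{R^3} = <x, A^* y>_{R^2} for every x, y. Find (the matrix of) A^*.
A^* = A^T =
[[1, -2, -2],
 [2, -2, -2]]

For real matrices with standard dot products, the defining identity <Ax, y> = <x, A^* y> gives (Ax)^T y = x^T (A^*) y, i.e. x^T A^T y = x^T (A^*) y. Since this holds for all x, y, we must have A^* = A^T. Therefore
A^* =
[[1, -2, -2],
 [2, -2, -2]].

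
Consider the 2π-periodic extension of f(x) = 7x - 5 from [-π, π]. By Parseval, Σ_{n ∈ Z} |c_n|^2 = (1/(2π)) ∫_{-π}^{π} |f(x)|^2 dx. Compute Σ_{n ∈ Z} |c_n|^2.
Σ |c_n|^2 = 49π^2/3 + 25

Expand and integrate term by term over [-π, π]:
  ∫ (7x)^2 dx = 49·(2π^3/3); ∫ 2·7·(-5)·x dx = 0 (odd integrand); ∫ (-5)^2 dx = 25·2π.
So (1/(2π)) ∫_{-π}^{π} (7x - 5)^2 dx = 49π^2/3 + 25 = 49π^2/3 + 25.
Parseval ⇒ Σ |c_n|^2 = 49π^2/3 + 25.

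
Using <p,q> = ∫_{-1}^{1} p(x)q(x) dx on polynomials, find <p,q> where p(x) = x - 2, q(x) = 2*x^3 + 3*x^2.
<p,q> = -16/5

Expand the product: p(x)·q(x) = 2*x^4 - x^3 - 6*x^2.
∫_{-1}^{1} of each monomial x^k gives [2/(k+1) if k even, 0 if k odd]. Integrating term-by-term (or equivalently evaluating the antiderivative F(x) = 2*x^5/5 - x^4/4 - 2*x^3 at the endpoints):
  F(1) − F(−1) = -37/20 − (27/20) = -16/5.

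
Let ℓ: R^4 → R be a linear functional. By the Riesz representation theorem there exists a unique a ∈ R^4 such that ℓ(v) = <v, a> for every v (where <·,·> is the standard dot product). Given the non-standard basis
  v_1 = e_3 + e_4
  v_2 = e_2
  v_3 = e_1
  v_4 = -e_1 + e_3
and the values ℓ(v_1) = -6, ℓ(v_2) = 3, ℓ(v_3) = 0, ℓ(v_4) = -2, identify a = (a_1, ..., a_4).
a = (0, 3, -2, -4)

Write a = (a_1, ..., a_4) in the standard basis. For each basis vector v_i, ℓ(v_i) = <v_i, a> is a linear equation in the a_j's. Collect the n equations into a matrix system V a = ℓ, where row i of V is v_i (expressed in the standard basis). Since V is invertible (lower-triangular with 1s on the diagonal, up to permutation), solve by back-substitution:
  V =
[[0, 0, 1, 1],
 [0, 1, 0, 0],
 [1, 0, 0, 0],
 [-1, 0, 1, 0]]
  V a = (-6, 3, 0, -2)
Solving gives a = (0, 3, -2, -4).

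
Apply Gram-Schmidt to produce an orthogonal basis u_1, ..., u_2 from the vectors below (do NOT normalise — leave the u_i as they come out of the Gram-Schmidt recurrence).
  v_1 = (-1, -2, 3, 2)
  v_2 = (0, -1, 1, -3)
Orthogonal basis:
  u_1 = (-1, -2, 3, 2)
  u_2 = (-1/18, -10/9, 7/6, -26/9)

Apply the Gram-Schmidt recurrence
  u_1 = v_1
  u_i = v_i − Σ_{j<i} ((v_i · u_j) / (u_j · u_j)) · u_j.

Step by step this gives:
  u_1 = (-1, -2, 3, 2)
  u_2 = (-1/18, -10/9, 7/6, -26/9)

Orthogonality check:
  u_2 · u_1 = 0 (should be 0)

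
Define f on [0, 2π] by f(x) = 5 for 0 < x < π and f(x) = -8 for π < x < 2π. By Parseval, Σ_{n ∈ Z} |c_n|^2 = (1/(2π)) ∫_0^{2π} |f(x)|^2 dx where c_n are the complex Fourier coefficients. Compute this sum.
Σ |c_n|^2 = 89/2

Parseval equates the L^2 energy of f (normalised by 1/(2π)) with the ℓ^2 sum of its Fourier coefficients: (1/(2π)) ∫_0^{2π} |f|^2 = Σ |c_n|^2.
Compute the left side: (1/(2π)) [∫_0^π 5^2 dx + ∫_π^{2π} (-8)^2 dx] = (1/(2π)) · (25π + 64π) = (25 + 64)/2 = 89/2.
So Σ_{n ∈ Z} |c_n|^2 = 89/2.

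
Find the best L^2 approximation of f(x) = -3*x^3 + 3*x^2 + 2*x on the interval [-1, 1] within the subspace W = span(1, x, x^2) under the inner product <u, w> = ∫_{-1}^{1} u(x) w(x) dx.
g(x) = 3*x^2 + x/5

The best approximation g ∈ W is the orthogonal projection of f onto W. Writing g = a_0 + a_1 x + a_2 x^2, the coefficients solve the normal equations G · a = b where
  G_{ij} = <φ_i, φ_j> and b_i = <f, φ_i>, with φ_0 = 1, φ_1 = x, φ_2 = x^2.
G =
  [2, 0, 2/3]
  [0, 2/3, 0]
  [2/3, 0, 2/5],
b = (2, 2/15, 6/5).
Solving gives a_0 = 0, a_1 = 1/5, a_2 = 3, so
  g(x) = 3*x^2 + x/5.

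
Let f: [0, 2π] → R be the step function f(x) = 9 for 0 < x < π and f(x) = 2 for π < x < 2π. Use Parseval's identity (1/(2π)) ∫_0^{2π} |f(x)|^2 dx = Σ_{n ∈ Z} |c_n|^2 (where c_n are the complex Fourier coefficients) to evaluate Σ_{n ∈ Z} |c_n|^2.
Σ |c_n|^2 = 85/2

Parseval equates the L^2 energy of f (normalised by 1/(2π)) with the ℓ^2 sum of its Fourier coefficients: (1/(2π)) ∫_0^{2π} |f|^2 = Σ |c_n|^2.
Compute the left side: (1/(2π)) [∫_0^π 9^2 dx + ∫_π^{2π} 2^2 dx] = (1/(2π)) · (81π + 4π) = (81 + 4)/2 = 85/2.
So Σ_{n ∈ Z} |c_n|^2 = 85/2.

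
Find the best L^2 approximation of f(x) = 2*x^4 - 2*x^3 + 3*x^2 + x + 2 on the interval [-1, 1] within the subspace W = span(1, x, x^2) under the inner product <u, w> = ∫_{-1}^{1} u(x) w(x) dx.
g(x) = 33*x^2/7 - x/5 + 64/35

The best approximation g ∈ W is the orthogonal projection of f onto W. Writing g = a_0 + a_1 x + a_2 x^2, the coefficients solve the normal equations G · a = b where
  G_{ij} = <φ_i, φ_j> and b_i = <f, φ_i>, with φ_0 = 1, φ_1 = x, φ_2 = x^2.
G =
  [2, 0, 2/3]
  [0, 2/3, 0]
  [2/3, 0, 2/5],
b = (34/5, -2/15, 326/105).
Solving gives a_0 = 64/35, a_1 = -1/5, a_2 = 33/7, so
  g(x) = 33*x^2/7 - x/5 + 64/35.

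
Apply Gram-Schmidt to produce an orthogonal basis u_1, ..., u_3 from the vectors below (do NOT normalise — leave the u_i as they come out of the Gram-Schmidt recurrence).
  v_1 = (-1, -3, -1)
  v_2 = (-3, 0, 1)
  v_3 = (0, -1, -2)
Orthogonal basis:
  u_1 = (-1, -3, -1)
  u_2 = (-31/11, 6/11, 13/11)
  u_3 = (-21/53, 28/53, -63/53)

Apply the Gram-Schmidt recurrence
  u_1 = v_1
  u_i = v_i − Σ_{j<i} ((v_i · u_j) / (u_j · u_j)) · u_j.

Step by step this gives:
  u_1 = (-1, -3, -1)
  u_2 = (-31/11, 6/11, 13/11)
  u_3 = (-21/53, 28/53, -63/53)

Orthogonality check:
  u_2 · u_1 = 0 (should be 0)
  u_3 · u_1 = 0 (should be 0)
  u_3 · u_2 = 0 (should be 0)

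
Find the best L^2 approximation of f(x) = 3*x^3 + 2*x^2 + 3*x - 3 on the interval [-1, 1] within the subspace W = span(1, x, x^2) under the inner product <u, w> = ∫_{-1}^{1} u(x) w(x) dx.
g(x) = 2*x^2 + 24*x/5 - 3

The best approximation g ∈ W is the orthogonal projection of f onto W. Writing g = a_0 + a_1 x + a_2 x^2, the coefficients solve the normal equations G · a = b where
  G_{ij} = <φ_i, φ_j> and b_i = <f, φ_i>, with φ_0 = 1, φ_1 = x, φ_2 = x^2.
G =
  [2, 0, 2/3]
  [0, 2/3, 0]
  [2/3, 0, 2/5],
b = (-14/3, 16/5, -6/5).
Solving gives a_0 = -3, a_1 = 24/5, a_2 = 2, so
  g(x) = 2*x^2 + 24*x/5 - 3.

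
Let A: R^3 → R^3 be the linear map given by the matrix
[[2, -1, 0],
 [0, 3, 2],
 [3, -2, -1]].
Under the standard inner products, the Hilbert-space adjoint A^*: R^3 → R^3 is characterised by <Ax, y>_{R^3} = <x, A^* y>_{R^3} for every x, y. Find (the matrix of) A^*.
A^* = A^T =
[[2, 0, 3],
 [-1, 3, -2],
 [0, 2, -1]]

For real matrices with standard dot products, the defining identity <Ax, y> = <x, A^* y> gives (Ax)^T y = x^T (A^*) y, i.e. x^T A^T y = x^T (A^*) y. Since this holds for all x, y, we must have A^* = A^T. Therefore
A^* =
[[2, 0, 3],
 [-1, 3, -2],
 [0, 2, -1]].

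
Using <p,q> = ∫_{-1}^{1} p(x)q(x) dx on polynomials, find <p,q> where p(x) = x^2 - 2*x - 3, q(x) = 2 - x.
<p,q> = -28/3

Expand the product: p(x)·q(x) = -x^3 + 4*x^2 - x - 6.
∫_{-1}^{1} of each monomial x^k gives [2/(k+1) if k even, 0 if k odd]. Integrating term-by-term (or equivalently evaluating the antiderivative F(x) = -x^4/4 + 4*x^3/3 - x^2/2 - 6*x at the endpoints):
  F(1) − F(−1) = -65/12 − (47/12) = -28/3.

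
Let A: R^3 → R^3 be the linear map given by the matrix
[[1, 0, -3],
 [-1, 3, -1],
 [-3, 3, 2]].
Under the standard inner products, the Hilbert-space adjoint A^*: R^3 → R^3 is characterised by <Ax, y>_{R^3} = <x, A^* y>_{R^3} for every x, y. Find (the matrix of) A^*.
A^* = A^T =
[[1, -1, -3],
 [0, 3, 3],
 [-3, -1, 2]]

For real matrices with standard dot products, the defining identity <Ax, y> = <x, A^* y> gives (Ax)^T y = x^T (A^*) y, i.e. x^T A^T y = x^T (A^*) y. Since this holds for all x, y, we must have A^* = A^T. Therefore
A^* =
[[1, -1, -3],
 [0, 3, 3],
 [-3, -1, 2]].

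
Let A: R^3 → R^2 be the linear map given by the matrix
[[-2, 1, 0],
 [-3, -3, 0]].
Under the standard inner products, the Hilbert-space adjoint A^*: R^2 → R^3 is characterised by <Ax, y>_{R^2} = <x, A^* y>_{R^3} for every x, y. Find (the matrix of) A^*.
A^* = A^T =
[[-2, -3],
 [1, -3],
 [0, 0]]

For real matrices with standard dot products, the defining identity <Ax, y> = <x, A^* y> gives (Ax)^T y = x^T (A^*) y, i.e. x^T A^T y = x^T (A^*) y. Since this holds for all x, y, we must have A^* = A^T. Therefore
A^* =
[[-2, -3],
 [1, -3],
 [0, 0]].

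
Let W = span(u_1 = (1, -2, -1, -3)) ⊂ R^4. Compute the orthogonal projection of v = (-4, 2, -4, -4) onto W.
proj_W(v) = (8/15, -16/15, -8/15, -8/5)

Set up U = [u_1 | ... | u_1] ∈ R^(4×1). The projector onto W = col(U) is P = U (U^T U)^(-1) U^T.
Compute U^T U =
  [15],
and U^T v = (8).
Solve U^T U · c = U^T v for the coefficients: c = (8/15). The projection is proj_W(v) = U c.
Check: (v - proj_W(v)) · u_1 = 0  (should be 0).
Result: proj_W(v) = (8/15, -16/15, -8/15, -8/5).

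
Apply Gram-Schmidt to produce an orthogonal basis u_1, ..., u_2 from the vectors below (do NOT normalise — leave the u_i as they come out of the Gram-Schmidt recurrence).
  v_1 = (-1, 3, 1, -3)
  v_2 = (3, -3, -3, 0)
Orthogonal basis:
  u_1 = (-1, 3, 1, -3)
  u_2 = (9/4, -3/4, -9/4, -9/4)

Apply the Gram-Schmidt recurrence
  u_1 = v_1
  u_i = v_i − Σ_{j<i} ((v_i · u_j) / (u_j · u_j)) · u_j.

Step by step this gives:
  u_1 = (-1, 3, 1, -3)
  u_2 = (9/4, -3/4, -9/4, -9/4)

Orthogonality check:
  u_2 · u_1 = 0 (should be 0)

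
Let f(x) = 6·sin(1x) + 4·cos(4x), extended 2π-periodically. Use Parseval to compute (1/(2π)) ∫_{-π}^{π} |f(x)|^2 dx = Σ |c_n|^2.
Σ |c_n|^2 = 26

Expand |f|^2 and use orthogonality of {sin(nx), cos(mx)} on [-π, π]:
  ∫_{-π}^{π} sin(nx)^2 dx = π, ∫ cos(mx)^2 dx = π, and cross terms integrate to 0.
So ∫_{-π}^{π} f(x)^2 dx = 6^2 · π + 4^2 · π = (36 + 16)π.
Divide by 2π: (36 + 16)/2 = 26.
By Parseval, this equals Σ |c_n|^2.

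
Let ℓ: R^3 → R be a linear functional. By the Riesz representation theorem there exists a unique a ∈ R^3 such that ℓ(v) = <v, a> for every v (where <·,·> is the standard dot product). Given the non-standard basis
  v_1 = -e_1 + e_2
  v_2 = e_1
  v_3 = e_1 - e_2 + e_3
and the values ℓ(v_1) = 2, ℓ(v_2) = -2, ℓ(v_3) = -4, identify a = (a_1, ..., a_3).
a = (-2, 0, -2)

Write a = (a_1, ..., a_3) in the standard basis. For each basis vector v_i, ℓ(v_i) = <v_i, a> is a linear equation in the a_j's. Collect the n equations into a matrix system V a = ℓ, where row i of V is v_i (expressed in the standard basis). Since V is invertible (lower-triangular with 1s on the diagonal, up to permutation), solve by back-substitution:
  V =
[[-1, 1, 0],
 [1, 0, 0],
 [1, -1, 1]]
  V a = (2, -2, -4)
Solving gives a = (-2, 0, -2).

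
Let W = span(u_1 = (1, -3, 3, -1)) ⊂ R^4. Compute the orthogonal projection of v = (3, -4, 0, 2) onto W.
proj_W(v) = (13/20, -39/20, 39/20, -13/20)

Set up U = [u_1 | ... | u_1] ∈ R^(4×1). The projector onto W = col(U) is P = U (U^T U)^(-1) U^T.
Compute U^T U =
  [20],
and U^T v = (13).
Solve U^T U · c = U^T v for the coefficients: c = (13/20). The projection is proj_W(v) = U c.
Check: (v - proj_W(v)) · u_1 = 0  (should be 0).
Result: proj_W(v) = (13/20, -39/20, 39/20, -13/20).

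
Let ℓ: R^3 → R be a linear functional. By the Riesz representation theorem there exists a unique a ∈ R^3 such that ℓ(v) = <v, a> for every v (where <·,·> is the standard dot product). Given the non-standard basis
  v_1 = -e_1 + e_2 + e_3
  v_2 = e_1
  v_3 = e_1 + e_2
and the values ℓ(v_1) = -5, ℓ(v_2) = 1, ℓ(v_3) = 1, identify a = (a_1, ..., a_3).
a = (1, 0, -4)

Write a = (a_1, ..., a_3) in the standard basis. For each basis vector v_i, ℓ(v_i) = <v_i, a> is a linear equation in the a_j's. Collect the n equations into a matrix system V a = ℓ, where row i of V is v_i (expressed in the standard basis). Since V is invertible (lower-triangular with 1s on the diagonal, up to permutation), solve by back-substitution:
  V =
[[-1, 1, 1],
 [1, 0, 0],
 [1, 1, 0]]
  V a = (-5, 1, 1)
Solving gives a = (1, 0, -4).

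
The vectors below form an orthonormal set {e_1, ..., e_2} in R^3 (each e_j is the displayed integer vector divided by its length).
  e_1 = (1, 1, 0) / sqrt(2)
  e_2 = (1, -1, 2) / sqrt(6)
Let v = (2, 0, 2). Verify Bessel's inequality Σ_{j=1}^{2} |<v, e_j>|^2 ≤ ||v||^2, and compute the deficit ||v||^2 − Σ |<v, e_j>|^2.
Σ |<v, e_j>|^2 = 8; ||v||^2 = 8; deficit = 0

Write each e_j = u_j / sqrt(<u_j, u_j>) where u_j is the displayed integer vector. Then <v, e_j> = <v, u_j> / sqrt(<u_j, u_j>), so |<v, e_j>|^2 = <v, u_j>^2 / <u_j, u_j>.
Coefficients: <v, e_1> = 2/sqrt(2), <v, e_2> = 6/sqrt(6).
Square and sum: Σ |<v, e_j>|^2 = 8.
Compute ||v||^2 = v·v = 8.
Deficit = 8 − 8 = 0 ≥ 0, confirming Bessel's inequality. (The deficit equals ||v − Σ <v,e_j> e_j||^2, the squared distance from v to span{e_j}.)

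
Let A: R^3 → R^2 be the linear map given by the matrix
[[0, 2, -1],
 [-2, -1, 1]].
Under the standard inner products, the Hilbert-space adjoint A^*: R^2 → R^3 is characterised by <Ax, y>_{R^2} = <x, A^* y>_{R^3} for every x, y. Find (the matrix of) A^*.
A^* = A^T =
[[0, -2],
 [2, -1],
 [-1, 1]]

For real matrices with standard dot products, the defining identity <Ax, y> = <x, A^* y> gives (Ax)^T y = x^T (A^*) y, i.e. x^T A^T y = x^T (A^*) y. Since this holds for all x, y, we must have A^* = A^T. Therefore
A^* =
[[0, -2],
 [2, -1],
 [-1, 1]].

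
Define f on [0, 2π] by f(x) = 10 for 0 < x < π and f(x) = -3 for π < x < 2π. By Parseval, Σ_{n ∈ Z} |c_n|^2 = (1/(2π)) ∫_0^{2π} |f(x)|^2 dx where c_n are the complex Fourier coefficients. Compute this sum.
Σ |c_n|^2 = 109/2

Parseval equates the L^2 energy of f (normalised by 1/(2π)) with the ℓ^2 sum of its Fourier coefficients: (1/(2π)) ∫_0^{2π} |f|^2 = Σ |c_n|^2.
Compute the left side: (1/(2π)) [∫_0^π 10^2 dx + ∫_π^{2π} (-3)^2 dx] = (1/(2π)) · (100π + 9π) = (100 + 9)/2 = 109/2.
So Σ_{n ∈ Z} |c_n|^2 = 109/2.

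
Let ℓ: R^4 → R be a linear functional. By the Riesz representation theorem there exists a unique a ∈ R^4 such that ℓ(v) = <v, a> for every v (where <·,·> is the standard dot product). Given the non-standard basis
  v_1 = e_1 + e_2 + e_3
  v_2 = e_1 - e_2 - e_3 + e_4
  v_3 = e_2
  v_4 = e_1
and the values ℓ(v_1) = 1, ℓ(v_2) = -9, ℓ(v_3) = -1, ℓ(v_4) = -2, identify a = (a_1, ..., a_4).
a = (-2, -1, 4, -4)

Write a = (a_1, ..., a_4) in the standard basis. For each basis vector v_i, ℓ(v_i) = <v_i, a> is a linear equation in the a_j's. Collect the n equations into a matrix system V a = ℓ, where row i of V is v_i (expressed in the standard basis). Since V is invertible (lower-triangular with 1s on the diagonal, up to permutation), solve by back-substitution:
  V =
[[1, 1, 1, 0],
 [1, -1, -1, 1],
 [0, 1, 0, 0],
 [1, 0, 0, 0]]
  V a = (1, -9, -1, -2)
Solving gives a = (-2, -1, 4, -4).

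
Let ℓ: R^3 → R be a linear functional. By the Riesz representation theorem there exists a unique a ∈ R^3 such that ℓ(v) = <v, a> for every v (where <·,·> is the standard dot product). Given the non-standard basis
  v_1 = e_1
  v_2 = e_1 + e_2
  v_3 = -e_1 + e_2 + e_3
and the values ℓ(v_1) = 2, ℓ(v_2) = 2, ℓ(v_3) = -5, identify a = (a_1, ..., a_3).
a = (2, 0, -3)

Write a = (a_1, ..., a_3) in the standard basis. For each basis vector v_i, ℓ(v_i) = <v_i, a> is a linear equation in the a_j's. Collect the n equations into a matrix system V a = ℓ, where row i of V is v_i (expressed in the standard basis). Since V is invertible (lower-triangular with 1s on the diagonal, up to permutation), solve by back-substitution:
  V =
[[1, 0, 0],
 [1, 1, 0],
 [-1, 1, 1]]
  V a = (2, 2, -5)
Solving gives a = (2, 0, -3).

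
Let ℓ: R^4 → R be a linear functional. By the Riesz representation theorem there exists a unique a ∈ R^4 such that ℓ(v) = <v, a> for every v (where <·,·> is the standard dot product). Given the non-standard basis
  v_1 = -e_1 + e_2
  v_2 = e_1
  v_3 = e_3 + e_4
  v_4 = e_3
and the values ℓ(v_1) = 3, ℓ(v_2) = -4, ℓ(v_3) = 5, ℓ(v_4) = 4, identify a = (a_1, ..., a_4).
a = (-4, -1, 4, 1)

Write a = (a_1, ..., a_4) in the standard basis. For each basis vector v_i, ℓ(v_i) = <v_i, a> is a linear equation in the a_j's. Collect the n equations into a matrix system V a = ℓ, where row i of V is v_i (expressed in the standard basis). Since V is invertible (lower-triangular with 1s on the diagonal, up to permutation), solve by back-substitution:
  V =
[[-1, 1, 0, 0],
 [1, 0, 0, 0],
 [0, 0, 1, 1],
 [0, 0, 1, 0]]
  V a = (3, -4, 5, 4)
Solving gives a = (-4, -1, 4, 1).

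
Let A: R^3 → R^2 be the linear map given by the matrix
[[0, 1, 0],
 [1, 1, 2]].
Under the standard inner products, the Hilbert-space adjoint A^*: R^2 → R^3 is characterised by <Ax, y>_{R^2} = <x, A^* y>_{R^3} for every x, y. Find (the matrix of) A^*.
A^* = A^T =
[[0, 1],
 [1, 1],
 [0, 2]]

For real matrices with standard dot products, the defining identity <Ax, y> = <x, A^* y> gives (Ax)^T y = x^T (A^*) y, i.e. x^T A^T y = x^T (A^*) y. Since this holds for all x, y, we must have A^* = A^T. Therefore
A^* =
[[0, 1],
 [1, 1],
 [0, 2]].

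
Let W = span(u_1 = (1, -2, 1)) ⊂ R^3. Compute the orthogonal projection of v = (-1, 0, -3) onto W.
proj_W(v) = (-2/3, 4/3, -2/3)

Set up U = [u_1 | ... | u_1] ∈ R^(3×1). The projector onto W = col(U) is P = U (U^T U)^(-1) U^T.
Compute U^T U =
  [6],
and U^T v = (-4).
Solve U^T U · c = U^T v for the coefficients: c = (-2/3). The projection is proj_W(v) = U c.
Check: (v - proj_W(v)) · u_1 = 0  (should be 0).
Result: proj_W(v) = (-2/3, 4/3, -2/3).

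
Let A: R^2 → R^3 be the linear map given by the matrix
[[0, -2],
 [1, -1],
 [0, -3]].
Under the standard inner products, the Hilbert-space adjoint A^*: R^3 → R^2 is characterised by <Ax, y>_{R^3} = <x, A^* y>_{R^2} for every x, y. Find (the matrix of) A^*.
A^* = A^T =
[[0, 1, 0],
 [-2, -1, -3]]

For real matrices with standard dot products, the defining identity <Ax, y> = <x, A^* y> gives (Ax)^T y = x^T (A^*) y, i.e. x^T A^T y = x^T (A^*) y. Since this holds for all x, y, we must have A^* = A^T. Therefore
A^* =
[[0, 1, 0],
 [-2, -1, -3]].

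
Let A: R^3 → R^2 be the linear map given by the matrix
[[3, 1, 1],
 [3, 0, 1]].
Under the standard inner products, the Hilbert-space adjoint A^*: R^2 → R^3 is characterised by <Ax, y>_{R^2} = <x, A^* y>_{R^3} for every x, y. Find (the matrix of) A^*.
A^* = A^T =
[[3, 3],
 [1, 0],
 [1, 1]]

For real matrices with standard dot products, the defining identity <Ax, y> = <x, A^* y> gives (Ax)^T y = x^T (A^*) y, i.e. x^T A^T y = x^T (A^*) y. Since this holds for all x, y, we must have A^* = A^T. Therefore
A^* =
[[3, 3],
 [1, 0],
 [1, 1]].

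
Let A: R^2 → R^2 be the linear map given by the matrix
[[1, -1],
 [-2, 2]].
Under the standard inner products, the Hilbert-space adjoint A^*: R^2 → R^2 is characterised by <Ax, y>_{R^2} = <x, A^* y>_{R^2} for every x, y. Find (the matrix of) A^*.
A^* = A^T =
[[1, -2],
 [-1, 2]]

For real matrices with standard dot products, the defining identity <Ax, y> = <x, A^* y> gives (Ax)^T y = x^T (A^*) y, i.e. x^T A^T y = x^T (A^*) y. Since this holds for all x, y, we must have A^* = A^T. Therefore
A^* =
[[1, -2],
 [-1, 2]].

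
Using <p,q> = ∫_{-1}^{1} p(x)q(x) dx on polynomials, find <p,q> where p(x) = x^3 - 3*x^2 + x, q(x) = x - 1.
<p,q> = 46/15

Expand the product: p(x)·q(x) = x^4 - 4*x^3 + 4*x^2 - x.
∫_{-1}^{1} of each monomial x^k gives [2/(k+1) if k even, 0 if k odd]. Integrating term-by-term (or equivalently evaluating the antiderivative F(x) = x^5/5 - x^4 + 4*x^3/3 - x^2/2 at the endpoints):
  F(1) − F(−1) = 1/30 − (-91/30) = 46/15.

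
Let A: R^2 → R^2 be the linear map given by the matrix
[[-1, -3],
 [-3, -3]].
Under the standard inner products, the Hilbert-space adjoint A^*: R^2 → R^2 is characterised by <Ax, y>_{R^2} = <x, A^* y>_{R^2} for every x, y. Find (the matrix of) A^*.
A^* = A^T =
[[-1, -3],
 [-3, -3]]

For real matrices with standard dot products, the defining identity <Ax, y> = <x, A^* y> gives (Ax)^T y = x^T (A^*) y, i.e. x^T A^T y = x^T (A^*) y. Since this holds for all x, y, we must have A^* = A^T. Therefore
A^* =
[[-1, -3],
 [-3, -3]].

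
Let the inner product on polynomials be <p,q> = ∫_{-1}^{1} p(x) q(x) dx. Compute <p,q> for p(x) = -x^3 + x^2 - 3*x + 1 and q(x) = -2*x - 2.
<p,q> = -8/15

Expand the product: p(x)·q(x) = 2*x^4 + 4*x^2 + 4*x - 2.
∫_{-1}^{1} of each monomial x^k gives [2/(k+1) if k even, 0 if k odd]. Integrating term-by-term (or equivalently evaluating the antiderivative F(x) = 2*x^5/5 + 4*x^3/3 + 2*x^2 - 2*x at the endpoints):
  F(1) − F(−1) = 26/15 − (34/15) = -8/15.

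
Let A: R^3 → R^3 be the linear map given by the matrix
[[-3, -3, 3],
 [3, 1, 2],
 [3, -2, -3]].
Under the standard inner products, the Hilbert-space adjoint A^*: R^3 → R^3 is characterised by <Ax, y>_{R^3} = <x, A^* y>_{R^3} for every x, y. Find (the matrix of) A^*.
A^* = A^T =
[[-3, 3, 3],
 [-3, 1, -2],
 [3, 2, -3]]

For real matrices with standard dot products, the defining identity <Ax, y> = <x, A^* y> gives (Ax)^T y = x^T (A^*) y, i.e. x^T A^T y = x^T (A^*) y. Since this holds for all x, y, we must have A^* = A^T. Therefore
A^* =
[[-3, 3, 3],
 [-3, 1, -2],
 [3, 2, -3]].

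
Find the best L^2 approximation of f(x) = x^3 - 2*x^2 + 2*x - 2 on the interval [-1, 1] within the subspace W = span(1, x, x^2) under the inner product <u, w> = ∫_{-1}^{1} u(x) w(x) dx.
g(x) = -2*x^2 + 13*x/5 - 2

The best approximation g ∈ W is the orthogonal projection of f onto W. Writing g = a_0 + a_1 x + a_2 x^2, the coefficients solve the normal equations G · a = b where
  G_{ij} = <φ_i, φ_j> and b_i = <f, φ_i>, with φ_0 = 1, φ_1 = x, φ_2 = x^2.
G =
  [2, 0, 2/3]
  [0, 2/3, 0]
  [2/3, 0, 2/5],
b = (-16/3, 26/15, -32/15).
Solving gives a_0 = -2, a_1 = 13/5, a_2 = -2, so
  g(x) = -2*x^2 + 13*x/5 - 2.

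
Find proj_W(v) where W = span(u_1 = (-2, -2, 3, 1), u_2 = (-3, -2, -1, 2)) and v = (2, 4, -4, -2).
proj_W(v) = (82/27, 80/27, -112/27, -14/9)

Set up U = [u_1 | ... | u_2] ∈ R^(4×2). The projector onto W = col(U) is P = U (U^T U)^(-1) U^T.
Compute U^T U =
  [18, 9]
  [9, 18],
and U^T v = (-26, -14).
Solve U^T U · c = U^T v for the coefficients: c = (-38/27, -2/27). The projection is proj_W(v) = U c.
Check: (v - proj_W(v)) · u_1 = 0  (should be 0).
Check: (v - proj_W(v)) · u_2 = 0  (should be 0).
Result: proj_W(v) = (82/27, 80/27, -112/27, -14/9).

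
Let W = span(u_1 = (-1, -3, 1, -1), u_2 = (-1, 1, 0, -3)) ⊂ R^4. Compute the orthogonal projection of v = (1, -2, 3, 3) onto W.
proj_W(v) = (82/131, -350/131, 67/131, 380/131)

Set up U = [u_1 | ... | u_2] ∈ R^(4×2). The projector onto W = col(U) is P = U (U^T U)^(-1) U^T.
Compute U^T U =
  [12, 1]
  [1, 11],
and U^T v = (5, -12).
Solve U^T U · c = U^T v for the coefficients: c = (67/131, -149/131). The projection is proj_W(v) = U c.
Check: (v - proj_W(v)) · u_1 = 0  (should be 0).
Check: (v - proj_W(v)) · u_2 = 0  (should be 0).
Result: proj_W(v) = (82/131, -350/131, 67/131, 380/131).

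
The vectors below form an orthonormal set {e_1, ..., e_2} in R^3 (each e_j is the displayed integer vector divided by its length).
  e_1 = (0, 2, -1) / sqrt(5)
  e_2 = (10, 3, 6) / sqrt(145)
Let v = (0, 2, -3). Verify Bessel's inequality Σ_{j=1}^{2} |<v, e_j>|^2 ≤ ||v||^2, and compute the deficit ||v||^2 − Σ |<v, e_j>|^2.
Σ |<v, e_j>|^2 = 313/29; ||v||^2 = 13; deficit = 64/29

Write each e_j = u_j / sqrt(<u_j, u_j>) where u_j is the displayed integer vector. Then <v, e_j> = <v, u_j> / sqrt(<u_j, u_j>), so |<v, e_j>|^2 = <v, u_j>^2 / <u_j, u_j>.
Coefficients: <v, e_1> = 7/sqrt(5), <v, e_2> = -12/sqrt(145).
Square and sum: Σ |<v, e_j>|^2 = 313/29.
Compute ||v||^2 = v·v = 13.
Deficit = 13 − 313/29 = 64/29 ≥ 0, confirming Bessel's inequality. (The deficit equals ||v − Σ <v,e_j> e_j||^2, the squared distance from v to span{e_j}.)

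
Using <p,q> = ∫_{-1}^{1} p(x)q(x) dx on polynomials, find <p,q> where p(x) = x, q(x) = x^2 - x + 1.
<p,q> = -2/3

Expand the product: p(x)·q(x) = x^3 - x^2 + x.
∫_{-1}^{1} of each monomial x^k gives [2/(k+1) if k even, 0 if k odd]. Integrating term-by-term (or equivalently evaluating the antiderivative F(x) = x^4/4 - x^3/3 + x^2/2 at the endpoints):
  F(1) − F(−1) = 5/12 − (13/12) = -2/3.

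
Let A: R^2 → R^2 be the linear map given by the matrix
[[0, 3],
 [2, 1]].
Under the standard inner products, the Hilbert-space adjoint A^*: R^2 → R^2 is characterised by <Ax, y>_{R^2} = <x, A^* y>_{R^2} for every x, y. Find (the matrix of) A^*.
A^* = A^T =
[[0, 2],
 [3, 1]]

For real matrices with standard dot products, the defining identity <Ax, y> = <x, A^* y> gives (Ax)^T y = x^T (A^*) y, i.e. x^T A^T y = x^T (A^*) y. Since this holds for all x, y, we must have A^* = A^T. Therefore
A^* =
[[0, 2],
 [3, 1]].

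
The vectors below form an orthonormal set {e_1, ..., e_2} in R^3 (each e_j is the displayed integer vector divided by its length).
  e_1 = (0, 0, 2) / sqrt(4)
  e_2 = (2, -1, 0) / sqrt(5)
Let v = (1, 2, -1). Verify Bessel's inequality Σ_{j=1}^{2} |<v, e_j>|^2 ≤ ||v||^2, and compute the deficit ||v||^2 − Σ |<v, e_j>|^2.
Σ |<v, e_j>|^2 = 1; ||v||^2 = 6; deficit = 5

Write each e_j = u_j / sqrt(<u_j, u_j>) where u_j is the displayed integer vector. Then <v, e_j> = <v, u_j> / sqrt(<u_j, u_j>), so |<v, e_j>|^2 = <v, u_j>^2 / <u_j, u_j>.
Coefficients: <v, e_1> = -2/sqrt(4), <v, e_2> = 0/sqrt(5).
Square and sum: Σ |<v, e_j>|^2 = 1.
Compute ||v||^2 = v·v = 6.
Deficit = 6 − 1 = 5 ≥ 0, confirming Bessel's inequality. (The deficit equals ||v − Σ <v,e_j> e_j||^2, the squared distance from v to span{e_j}.)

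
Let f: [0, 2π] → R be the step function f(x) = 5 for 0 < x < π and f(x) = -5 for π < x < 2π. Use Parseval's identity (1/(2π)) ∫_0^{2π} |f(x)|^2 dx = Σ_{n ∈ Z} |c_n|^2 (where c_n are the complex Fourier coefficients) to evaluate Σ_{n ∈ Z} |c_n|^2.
Σ |c_n|^2 = 25

Parseval equates the L^2 energy of f (normalised by 1/(2π)) with the ℓ^2 sum of its Fourier coefficients: (1/(2π)) ∫_0^{2π} |f|^2 = Σ |c_n|^2.
Compute the left side: (1/(2π)) [∫_0^π 5^2 dx + ∫_π^{2π} (-5)^2 dx] = (1/(2π)) · (25π + 25π) = (25 + 25)/2 = 25.
So Σ_{n ∈ Z} |c_n|^2 = 25.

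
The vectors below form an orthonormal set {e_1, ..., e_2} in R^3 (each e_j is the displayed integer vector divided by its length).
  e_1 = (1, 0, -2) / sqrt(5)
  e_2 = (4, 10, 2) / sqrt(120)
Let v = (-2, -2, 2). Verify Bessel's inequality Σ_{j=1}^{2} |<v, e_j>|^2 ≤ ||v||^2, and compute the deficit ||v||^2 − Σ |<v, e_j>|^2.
Σ |<v, e_j>|^2 = 12; ||v||^2 = 12; deficit = 0

Write each e_j = u_j / sqrt(<u_j, u_j>) where u_j is the displayed integer vector. Then <v, e_j> = <v, u_j> / sqrt(<u_j, u_j>), so |<v, e_j>|^2 = <v, u_j>^2 / <u_j, u_j>.
Coefficients: <v, e_1> = -6/sqrt(5), <v, e_2> = -24/sqrt(120).
Square and sum: Σ |<v, e_j>|^2 = 12.
Compute ||v||^2 = v·v = 12.
Deficit = 12 − 12 = 0 ≥ 0, confirming Bessel's inequality. (The deficit equals ||v − Σ <v,e_j> e_j||^2, the squared distance from v to span{e_j}.)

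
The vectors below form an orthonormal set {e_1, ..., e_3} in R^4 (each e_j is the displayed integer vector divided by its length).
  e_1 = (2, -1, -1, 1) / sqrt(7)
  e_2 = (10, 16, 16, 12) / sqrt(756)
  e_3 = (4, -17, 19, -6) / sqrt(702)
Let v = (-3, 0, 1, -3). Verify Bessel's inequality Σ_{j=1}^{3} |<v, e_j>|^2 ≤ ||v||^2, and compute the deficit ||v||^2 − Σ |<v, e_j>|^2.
Σ |<v, e_j>|^2 = 4325/234; ||v||^2 = 19; deficit = 121/234

Write each e_j = u_j / sqrt(<u_j, u_j>) where u_j is the displayed integer vector. Then <v, e_j> = <v, u_j> / sqrt(<u_j, u_j>), so |<v, e_j>|^2 = <v, u_j>^2 / <u_j, u_j>.
Coefficients: <v, e_1> = -10/sqrt(7), <v, e_2> = -50/sqrt(756), <v, e_3> = 25/sqrt(702).
Square and sum: Σ |<v, e_j>|^2 = 4325/234.
Compute ||v||^2 = v·v = 19.
Deficit = 19 − 4325/234 = 121/234 ≥ 0, confirming Bessel's inequality. (The deficit equals ||v − Σ <v,e_j> e_j||^2, the squared distance from v to span{e_j}.)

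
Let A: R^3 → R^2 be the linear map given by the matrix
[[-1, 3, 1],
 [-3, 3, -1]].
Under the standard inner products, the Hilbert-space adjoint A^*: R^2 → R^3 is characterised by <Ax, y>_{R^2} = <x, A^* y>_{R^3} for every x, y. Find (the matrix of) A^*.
A^* = A^T =
[[-1, -3],
 [3, 3],
 [1, -1]]

For real matrices with standard dot products, the defining identity <Ax, y> = <x, A^* y> gives (Ax)^T y = x^T (A^*) y, i.e. x^T A^T y = x^T (A^*) y. Since this holds for all x, y, we must have A^* = A^T. Therefore
A^* =
[[-1, -3],
 [3, 3],
 [1, -1]].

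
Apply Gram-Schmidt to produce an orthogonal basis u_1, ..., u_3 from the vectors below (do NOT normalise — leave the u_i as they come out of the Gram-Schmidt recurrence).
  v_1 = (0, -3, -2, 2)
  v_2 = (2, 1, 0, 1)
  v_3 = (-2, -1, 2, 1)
Orthogonal basis:
  u_1 = (0, -3, -2, 2)
  u_2 = (2, 14/17, -2/17, 19/17)
  u_3 = (-68/101, -28/101, 206/101, 164/101)

Apply the Gram-Schmidt recurrence
  u_1 = v_1
  u_i = v_i − Σ_{j<i} ((v_i · u_j) / (u_j · u_j)) · u_j.

Step by step this gives:
  u_1 = (0, -3, -2, 2)
  u_2 = (2, 14/17, -2/17, 19/17)
  u_3 = (-68/101, -28/101, 206/101, 164/101)

Orthogonality check:
  u_2 · u_1 = 0 (should be 0)
  u_3 · u_1 = 0 (should be 0)
  u_3 · u_2 = 0 (should be 0)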